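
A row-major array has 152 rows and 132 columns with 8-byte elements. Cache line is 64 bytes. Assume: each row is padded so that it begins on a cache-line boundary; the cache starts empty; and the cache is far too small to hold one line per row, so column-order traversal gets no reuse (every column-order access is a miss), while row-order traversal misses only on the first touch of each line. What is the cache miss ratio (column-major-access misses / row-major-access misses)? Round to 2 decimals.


Each row occupies 132 * 8 = 1056 bytes and starts on a line boundary, so it spans ceil(1056 / 64) = 17 cache lines.
Row-major traversal misses (one per line touched): 152 * ceil(132 * 8 / 64) = 2584
Column-major traversal misses (no reuse, every access misses): 152 * 132 = 20064
Ratio = 20064 / 2584 = 7.76

7.76


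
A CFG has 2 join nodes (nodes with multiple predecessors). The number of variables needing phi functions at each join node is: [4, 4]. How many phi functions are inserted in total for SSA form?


Total phi functions = sum of phi functions at each join node
= 4 + 4 = 8

8


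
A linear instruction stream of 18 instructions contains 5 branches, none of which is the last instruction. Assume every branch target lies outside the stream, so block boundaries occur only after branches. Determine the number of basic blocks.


With no in-sequence branch targets, the leaders are the first instruction plus the instruction after each branch.
Number of basic blocks = branches + 1
= 5 + 1 = 6

6


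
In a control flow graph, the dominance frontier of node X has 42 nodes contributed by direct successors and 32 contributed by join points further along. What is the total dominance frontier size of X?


DF(X) = direct successor contributions + join point contributions
= 42 + 32 = 74

74


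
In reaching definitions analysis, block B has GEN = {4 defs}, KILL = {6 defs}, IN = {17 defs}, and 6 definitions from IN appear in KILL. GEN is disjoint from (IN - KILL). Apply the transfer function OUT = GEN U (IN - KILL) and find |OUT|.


IN - KILL: 17 - 6 = 11 surviving definitions
OUT = GEN + surviving = 4 + 11 = 15

15


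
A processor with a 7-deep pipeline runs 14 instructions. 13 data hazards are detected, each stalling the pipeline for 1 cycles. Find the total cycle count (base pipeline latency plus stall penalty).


Base cycles = 7 + 14 - 1 = 20
Total stalls = 13 * 1 = 13
Total = 20 + 13 = 33

33


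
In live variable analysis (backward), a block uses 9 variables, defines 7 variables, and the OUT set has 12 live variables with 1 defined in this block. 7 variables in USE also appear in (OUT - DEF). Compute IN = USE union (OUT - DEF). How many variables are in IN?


OUT - DEF: 12 - 1 = 11
|IN| = |USE| + |OUT - DEF| - |USE ∩ (OUT - DEF)| = 9 + 11 - 7 = 13

13


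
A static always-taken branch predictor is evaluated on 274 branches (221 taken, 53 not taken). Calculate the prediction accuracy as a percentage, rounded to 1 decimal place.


Predictor: always-taken
Correct predictions = 221
Accuracy = 221 / 274 * 100 = 80.7%

80.7


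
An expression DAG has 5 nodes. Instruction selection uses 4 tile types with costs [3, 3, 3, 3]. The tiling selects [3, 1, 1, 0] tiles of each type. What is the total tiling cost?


Total cost = sum(count_i * cost_i)
= 3*3 + 1*3 + 1*3 + 0*3
= 15

15


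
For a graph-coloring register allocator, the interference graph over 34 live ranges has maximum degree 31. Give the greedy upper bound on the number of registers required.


Greedy coloring never needs more than (max_degree + 1) colors: when coloring a vertex, at most max_degree neighbors are already colored.
Upper bound = 31 + 1 = 32

32


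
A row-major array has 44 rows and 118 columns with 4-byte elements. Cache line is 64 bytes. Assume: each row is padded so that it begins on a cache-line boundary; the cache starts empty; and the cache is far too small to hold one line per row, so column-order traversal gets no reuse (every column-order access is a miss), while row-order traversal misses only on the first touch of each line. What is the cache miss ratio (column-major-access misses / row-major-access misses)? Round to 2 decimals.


Each row occupies 118 * 4 = 472 bytes and starts on a line boundary, so it spans ceil(472 / 64) = 8 cache lines.
Row-major traversal misses (one per line touched): 44 * ceil(118 * 4 / 64) = 352
Column-major traversal misses (no reuse, every access misses): 44 * 118 = 5192
Ratio = 5192 / 352 = 14.75

14.75


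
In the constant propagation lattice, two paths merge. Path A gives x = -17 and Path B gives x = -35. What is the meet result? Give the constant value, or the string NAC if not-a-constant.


Meet operation: if both paths give the same constant, result is that constant; if they differ, result is NAC (not-a-constant).
Path A: -17, Path B: -35 -> differ
Result: not-a-constant -> NAC

NAC


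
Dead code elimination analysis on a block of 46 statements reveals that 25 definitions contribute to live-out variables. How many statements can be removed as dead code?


Dead code = total statements - live definitions
= 46 - 25 = 21

21


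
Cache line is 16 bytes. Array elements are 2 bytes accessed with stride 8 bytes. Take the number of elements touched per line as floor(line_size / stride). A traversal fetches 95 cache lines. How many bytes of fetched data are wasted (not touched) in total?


Elements per line = floor(16 / 8) = 2
Bytes used per line = 2 * 2 = 4
Wasted per line = 16 - 4 = 12
Total wasted = 12 * 95 = 1140

1140


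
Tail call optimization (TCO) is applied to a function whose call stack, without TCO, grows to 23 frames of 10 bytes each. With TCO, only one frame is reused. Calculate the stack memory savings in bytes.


Without TCO: 23 * 10 = 230 bytes
With TCO: reuse 1 frame = 10 bytes
Savings = 230 - 10 = 220

220


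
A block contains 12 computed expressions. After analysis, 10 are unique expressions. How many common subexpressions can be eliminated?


CSE count = total expressions - unique expressions
= 12 - 10 = 2

2


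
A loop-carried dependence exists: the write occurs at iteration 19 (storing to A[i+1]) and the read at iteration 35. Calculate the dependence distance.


Distance = read iteration - write iteration
= 35 - 19 = 16

16


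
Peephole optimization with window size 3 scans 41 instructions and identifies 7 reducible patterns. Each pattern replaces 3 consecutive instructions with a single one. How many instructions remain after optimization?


Each match removes 2 instructions.
Total removed = 7 * 2 = 14
Remaining = 41 - 14 = 27

27


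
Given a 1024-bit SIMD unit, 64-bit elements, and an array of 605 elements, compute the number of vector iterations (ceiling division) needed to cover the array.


Width = 1024 / 64 = 16 elements per vector op
Iterations = ceil(605 / 16) = 38

38


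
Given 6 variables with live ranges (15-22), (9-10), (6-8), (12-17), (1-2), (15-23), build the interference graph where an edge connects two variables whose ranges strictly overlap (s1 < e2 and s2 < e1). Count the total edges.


Check all pairs for overlapping intervals.
Two intervals (s1,e1) and (s2,e2) overlap if s1 < e2 and s2 < e1.
v0 (15-22) vs v1..v5: overlaps v3, v5 -> 2
v1 (9-10) vs v2..v5: overlaps none -> 0
v2 (6-8) vs v3..v5: overlaps none -> 0
v3 (12-17) vs v4..v5: overlaps v5 -> 1
v4 (1-2) vs v5: overlaps none -> 0
Total overlapping pairs = 2 + 0 + 0 + 1 + 0 = 3

3


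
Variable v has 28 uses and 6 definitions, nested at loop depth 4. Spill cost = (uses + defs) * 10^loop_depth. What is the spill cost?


uses + defs = 28 + 6 = 34
10^4 = 10000
Spill cost = 34 * 10000 = 340000

340000


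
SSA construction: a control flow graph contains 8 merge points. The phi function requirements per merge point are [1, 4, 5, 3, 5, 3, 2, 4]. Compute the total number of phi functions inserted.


Total phi functions = sum of phi functions at each join node
= 1 + 4 + 5 + 3 + 5 + 3 + 2 + 4 = 27

27


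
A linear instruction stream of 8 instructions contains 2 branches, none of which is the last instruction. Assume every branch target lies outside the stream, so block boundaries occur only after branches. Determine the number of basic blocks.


With no in-sequence branch targets, the leaders are the first instruction plus the instruction after each branch.
Number of basic blocks = branches + 1
= 2 + 1 = 3

3


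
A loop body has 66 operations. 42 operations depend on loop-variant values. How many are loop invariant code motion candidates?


Invariant candidates = total - loop-dependent
= 66 - 42 = 24

24


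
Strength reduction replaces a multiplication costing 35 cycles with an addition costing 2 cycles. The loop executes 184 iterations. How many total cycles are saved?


Per-iteration saving = 35 - 2 = 33
Total saved = 184 * 33 = 6072

6072


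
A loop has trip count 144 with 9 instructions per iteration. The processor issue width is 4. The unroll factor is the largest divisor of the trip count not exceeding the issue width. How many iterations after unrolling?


Largest divisor of 144 <= 4 is 4
New iterations = 144 / 4 = 36

36


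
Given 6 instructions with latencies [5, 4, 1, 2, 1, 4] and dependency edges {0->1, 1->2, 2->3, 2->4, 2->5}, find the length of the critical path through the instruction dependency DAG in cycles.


Compute longest path through dependency graph: dist(Ik) = max over predecessors of dist + latency(Ik).
dist(I0) = latency 5 = 5
dist(I1) = dist(I0) + 4 = 5 + 4 = 9
dist(I2) = dist(I1) + 1 = 9 + 1 = 10
dist(I3) = dist(I2) + 2 = 10 + 2 = 12
dist(I4) = dist(I2) + 1 = 10 + 1 = 11
dist(I5) = dist(I2) + 4 = 10 + 4 = 14
Critical path = max dist = 14

14


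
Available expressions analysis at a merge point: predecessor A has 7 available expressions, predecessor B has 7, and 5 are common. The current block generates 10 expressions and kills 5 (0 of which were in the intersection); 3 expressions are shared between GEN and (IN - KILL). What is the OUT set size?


IN = intersection of predecessors = 5
IN - KILL = 5 - 0 = 5
|OUT| = |GEN| + |IN - KILL| - |GEN ∩ (IN - KILL)| = 10 + 5 - 3 = 12

12


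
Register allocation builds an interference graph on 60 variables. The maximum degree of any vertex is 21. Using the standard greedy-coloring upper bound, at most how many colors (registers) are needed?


Greedy coloring never needs more than (max_degree + 1) colors: when coloring a vertex, at most max_degree neighbors are already colored.
Upper bound = 21 + 1 = 22

22


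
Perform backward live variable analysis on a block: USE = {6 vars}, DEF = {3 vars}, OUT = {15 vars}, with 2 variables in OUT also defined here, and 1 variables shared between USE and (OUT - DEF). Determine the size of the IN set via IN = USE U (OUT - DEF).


OUT - DEF: 15 - 2 = 13
|IN| = |USE| + |OUT - DEF| - |USE ∩ (OUT - DEF)| = 6 + 13 - 1 = 18

18


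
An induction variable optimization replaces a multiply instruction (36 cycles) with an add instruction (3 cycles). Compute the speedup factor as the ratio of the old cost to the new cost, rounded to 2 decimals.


Ratio = mult_cost / add_cost = 36 / 3 = 12.0

12.0


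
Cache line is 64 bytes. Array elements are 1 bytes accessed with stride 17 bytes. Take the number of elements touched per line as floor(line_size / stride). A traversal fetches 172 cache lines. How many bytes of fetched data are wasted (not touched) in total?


Elements per line = floor(64 / 17) = 3
Bytes used per line = 3 * 1 = 3
Wasted per line = 64 - 3 = 61
Total wasted = 61 * 172 = 10492

10492


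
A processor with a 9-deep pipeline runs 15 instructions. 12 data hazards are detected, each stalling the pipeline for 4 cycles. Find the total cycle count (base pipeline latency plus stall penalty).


Base cycles = 9 + 15 - 1 = 23
Total stalls = 12 * 4 = 48
Total = 23 + 48 = 71

71


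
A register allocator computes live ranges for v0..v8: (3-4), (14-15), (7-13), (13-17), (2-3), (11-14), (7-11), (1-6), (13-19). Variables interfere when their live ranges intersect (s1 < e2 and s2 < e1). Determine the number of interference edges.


Check all pairs for overlapping intervals.
Two intervals (s1,e1) and (s2,e2) overlap if s1 < e2 and s2 < e1.
v0 (3-4) vs v1..v8: overlaps v7 -> 1
v1 (14-15) vs v2..v8: overlaps v3, v8 -> 2
v2 (7-13) vs v3..v8: overlaps v5, v6 -> 2
v3 (13-17) vs v4..v8: overlaps v5, v8 -> 2
v4 (2-3) vs v5..v8: overlaps v7 -> 1
v5 (11-14) vs v6..v8: overlaps v8 -> 1
v6 (7-11) vs v7..v8: overlaps none -> 0
v7 (1-6) vs v8: overlaps none -> 0
Total overlapping pairs = 1 + 2 + 2 + 2 + 1 + 1 + 0 + 0 = 9

9


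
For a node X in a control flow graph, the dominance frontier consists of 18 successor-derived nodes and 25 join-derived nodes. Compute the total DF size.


DF(X) = direct successor contributions + join point contributions
= 18 + 25 = 43

43


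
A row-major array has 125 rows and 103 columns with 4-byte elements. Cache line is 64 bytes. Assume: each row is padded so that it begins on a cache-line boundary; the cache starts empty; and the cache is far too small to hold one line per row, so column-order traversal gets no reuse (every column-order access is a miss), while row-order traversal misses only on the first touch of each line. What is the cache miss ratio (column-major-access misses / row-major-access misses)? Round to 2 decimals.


Each row occupies 103 * 4 = 412 bytes and starts on a line boundary, so it spans ceil(412 / 64) = 7 cache lines.
Row-major traversal misses (one per line touched): 125 * ceil(103 * 4 / 64) = 875
Column-major traversal misses (no reuse, every access misses): 125 * 103 = 12875
Ratio = 12875 / 875 = 14.71

14.71


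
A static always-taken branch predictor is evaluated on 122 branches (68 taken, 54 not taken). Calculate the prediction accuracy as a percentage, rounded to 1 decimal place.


Predictor: always-taken
Correct predictions = 68
Accuracy = 68 / 122 * 100 = 55.7%

55.7


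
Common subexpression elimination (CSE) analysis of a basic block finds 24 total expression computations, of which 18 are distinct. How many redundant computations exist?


CSE count = total expressions - unique expressions
= 24 - 18 = 6

6


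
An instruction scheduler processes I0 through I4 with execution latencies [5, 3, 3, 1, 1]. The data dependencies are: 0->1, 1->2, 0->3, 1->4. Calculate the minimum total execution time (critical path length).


Compute longest path through dependency graph: dist(Ik) = max over predecessors of dist + latency(Ik).
dist(I0) = latency 5 = 5
dist(I1) = dist(I0) + 3 = 5 + 3 = 8
dist(I2) = dist(I1) + 3 = 8 + 3 = 11
dist(I3) = dist(I0) + 1 = 5 + 1 = 6
dist(I4) = dist(I1) + 1 = 8 + 1 = 9
Critical path = max dist = 11

11


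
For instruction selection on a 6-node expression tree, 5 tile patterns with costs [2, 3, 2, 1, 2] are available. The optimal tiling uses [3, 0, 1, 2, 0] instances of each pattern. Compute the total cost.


Total cost = sum(count_i * cost_i)
= 3*2 + 0*3 + 1*2 + 2*1 + 0*2
= 10

10


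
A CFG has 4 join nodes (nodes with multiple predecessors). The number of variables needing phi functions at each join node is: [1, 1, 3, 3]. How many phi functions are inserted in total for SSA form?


Total phi functions = sum of phi functions at each join node
= 1 + 1 + 3 + 3 = 8

8


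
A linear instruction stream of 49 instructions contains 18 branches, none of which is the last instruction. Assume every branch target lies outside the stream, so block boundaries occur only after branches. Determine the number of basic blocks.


With no in-sequence branch targets, the leaders are the first instruction plus the instruction after each branch.
Number of basic blocks = branches + 1
= 18 + 1 = 19

19


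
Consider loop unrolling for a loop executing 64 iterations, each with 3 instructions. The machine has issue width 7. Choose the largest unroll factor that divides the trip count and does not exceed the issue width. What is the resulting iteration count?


Largest divisor of 64 <= 7 is 4
New iterations = 64 / 4 = 16

16


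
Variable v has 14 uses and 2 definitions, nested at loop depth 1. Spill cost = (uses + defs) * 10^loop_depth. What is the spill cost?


uses + defs = 14 + 2 = 16
10^1 = 10
Spill cost = 16 * 10 = 160

160


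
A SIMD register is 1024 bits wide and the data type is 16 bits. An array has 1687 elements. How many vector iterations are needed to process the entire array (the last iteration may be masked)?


Width = 1024 / 16 = 64 elements per vector op
Iterations = ceil(1687 / 64) = 27

27


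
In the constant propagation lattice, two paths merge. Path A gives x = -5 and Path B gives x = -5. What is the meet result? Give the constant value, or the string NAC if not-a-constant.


Meet operation: if both paths give the same constant, result is that constant; if they differ, result is NAC (not-a-constant).
Path A: -5, Path B: -5 -> equal
Result: constant -> -5

-5


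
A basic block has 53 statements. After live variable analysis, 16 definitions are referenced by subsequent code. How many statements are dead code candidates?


Dead code = total statements - live definitions
= 53 - 16 = 37

37


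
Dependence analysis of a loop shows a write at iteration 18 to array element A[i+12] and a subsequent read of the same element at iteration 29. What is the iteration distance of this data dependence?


Distance = read iteration - write iteration
= 29 - 18 = 11

11


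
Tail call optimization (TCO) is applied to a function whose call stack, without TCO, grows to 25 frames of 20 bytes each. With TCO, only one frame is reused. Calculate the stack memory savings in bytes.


Without TCO: 25 * 20 = 500 bytes
With TCO: reuse 1 frame = 20 bytes
Savings = 500 - 20 = 480

480


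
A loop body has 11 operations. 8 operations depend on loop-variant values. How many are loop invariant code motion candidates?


Invariant candidates = total - loop-dependent
= 11 - 8 = 3

3


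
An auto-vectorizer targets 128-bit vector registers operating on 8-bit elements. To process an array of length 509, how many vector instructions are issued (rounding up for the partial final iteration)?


Width = 128 / 8 = 16 elements per vector op
Iterations = ceil(509 / 16) = 32

32


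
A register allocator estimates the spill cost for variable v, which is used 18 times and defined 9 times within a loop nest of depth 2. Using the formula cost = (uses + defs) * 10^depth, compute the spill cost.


uses + defs = 18 + 9 = 27
10^2 = 100
Spill cost = 27 * 100 = 2700

2700


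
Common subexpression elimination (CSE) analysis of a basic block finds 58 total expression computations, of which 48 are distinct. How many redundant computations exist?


CSE count = total expressions - unique expressions
= 58 - 48 = 10

10


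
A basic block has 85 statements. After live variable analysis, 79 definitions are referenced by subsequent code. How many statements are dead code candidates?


Dead code = total statements - live definitions
= 85 - 79 = 6

6


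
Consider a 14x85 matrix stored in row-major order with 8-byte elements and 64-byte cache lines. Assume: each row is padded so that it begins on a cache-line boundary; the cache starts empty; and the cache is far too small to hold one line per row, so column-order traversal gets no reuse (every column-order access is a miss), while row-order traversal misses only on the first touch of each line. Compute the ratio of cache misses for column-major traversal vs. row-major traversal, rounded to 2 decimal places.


Each row occupies 85 * 8 = 680 bytes and starts on a line boundary, so it spans ceil(680 / 64) = 11 cache lines.
Row-major traversal misses (one per line touched): 14 * ceil(85 * 8 / 64) = 154
Column-major traversal misses (no reuse, every access misses): 14 * 85 = 1190
Ratio = 1190 / 154 = 7.73

7.73


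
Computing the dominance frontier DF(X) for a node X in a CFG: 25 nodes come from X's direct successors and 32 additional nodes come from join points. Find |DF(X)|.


DF(X) = direct successor contributions + join point contributions
= 25 + 32 = 57

57


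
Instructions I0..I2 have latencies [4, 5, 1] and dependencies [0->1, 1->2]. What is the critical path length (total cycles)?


Compute longest path through dependency graph: dist(Ik) = max over predecessors of dist + latency(Ik).
dist(I0) = latency 4 = 4
dist(I1) = dist(I0) + 5 = 4 + 5 = 9
dist(I2) = dist(I1) + 1 = 9 + 1 = 10
Critical path = max dist = 10

10


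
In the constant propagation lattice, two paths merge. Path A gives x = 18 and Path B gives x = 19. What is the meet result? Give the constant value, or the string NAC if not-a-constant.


Meet operation: if both paths give the same constant, result is that constant; if they differ, result is NAC (not-a-constant).
Path A: 18, Path B: 19 -> differ
Result: not-a-constant -> NAC

NAC


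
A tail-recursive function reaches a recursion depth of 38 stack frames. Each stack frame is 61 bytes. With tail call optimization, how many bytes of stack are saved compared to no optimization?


Without TCO: 38 * 61 = 2318 bytes
With TCO: reuse 1 frame = 61 bytes
Savings = 2318 - 61 = 2257

2257


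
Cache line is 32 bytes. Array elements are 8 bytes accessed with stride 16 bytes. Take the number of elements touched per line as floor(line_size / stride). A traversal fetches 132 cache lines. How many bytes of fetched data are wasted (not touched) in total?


Elements per line = floor(32 / 16) = 2
Bytes used per line = 2 * 8 = 16
Wasted per line = 32 - 16 = 16
Total wasted = 16 * 132 = 2112

2112


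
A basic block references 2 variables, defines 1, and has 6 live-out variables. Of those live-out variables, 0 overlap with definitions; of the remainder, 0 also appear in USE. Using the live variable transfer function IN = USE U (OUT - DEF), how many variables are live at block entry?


OUT - DEF: 6 - 0 = 6
|IN| = |USE| + |OUT - DEF| - |USE ∩ (OUT - DEF)| = 2 + 6 - 0 = 8

8


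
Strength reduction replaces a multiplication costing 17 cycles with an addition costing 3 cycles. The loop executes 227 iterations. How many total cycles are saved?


Per-iteration saving = 17 - 3 = 14
Total saved = 227 * 14 = 3178

3178


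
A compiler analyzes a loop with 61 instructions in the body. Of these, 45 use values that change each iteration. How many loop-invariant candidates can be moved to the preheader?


Invariant candidates = total - loop-dependent
= 61 - 45 = 16

16


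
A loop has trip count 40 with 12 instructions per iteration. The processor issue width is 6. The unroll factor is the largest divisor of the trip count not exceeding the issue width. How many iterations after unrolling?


Largest divisor of 40 <= 6 is 5
New iterations = 40 / 5 = 8

8


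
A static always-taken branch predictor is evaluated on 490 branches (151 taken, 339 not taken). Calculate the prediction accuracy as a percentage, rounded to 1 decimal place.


Predictor: always-taken
Correct predictions = 151
Accuracy = 151 / 490 * 100 = 30.8%

30.8


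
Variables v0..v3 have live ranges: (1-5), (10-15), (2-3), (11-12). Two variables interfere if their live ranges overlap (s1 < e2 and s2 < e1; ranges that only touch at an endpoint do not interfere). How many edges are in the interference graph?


Check all pairs for overlapping intervals.
Two intervals (s1,e1) and (s2,e2) overlap if s1 < e2 and s2 < e1.
v0 (1-5) vs v1..v3: overlaps v2 -> 1
v1 (10-15) vs v2..v3: overlaps v3 -> 1
v2 (2-3) vs v3: overlaps none -> 0
Total overlapping pairs = 1 + 1 + 0 = 2

2


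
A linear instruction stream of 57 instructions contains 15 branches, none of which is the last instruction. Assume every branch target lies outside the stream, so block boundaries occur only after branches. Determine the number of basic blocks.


With no in-sequence branch targets, the leaders are the first instruction plus the instruction after each branch.
Number of basic blocks = branches + 1
= 15 + 1 = 16

16


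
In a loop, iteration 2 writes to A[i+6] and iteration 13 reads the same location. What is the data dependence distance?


Distance = read iteration - write iteration
= 13 - 2 = 11

11


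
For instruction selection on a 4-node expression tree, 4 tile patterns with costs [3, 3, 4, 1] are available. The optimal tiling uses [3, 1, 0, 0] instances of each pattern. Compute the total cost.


Total cost = sum(count_i * cost_i)
= 3*3 + 1*3 + 0*4 + 0*1
= 12

12


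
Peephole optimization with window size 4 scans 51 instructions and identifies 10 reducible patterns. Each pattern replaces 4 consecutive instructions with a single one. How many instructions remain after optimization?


Each match removes 3 instructions.
Total removed = 10 * 3 = 30
Remaining = 51 - 30 = 21

21


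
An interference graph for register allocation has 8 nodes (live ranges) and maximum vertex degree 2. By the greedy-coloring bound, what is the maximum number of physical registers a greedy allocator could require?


Greedy coloring never needs more than (max_degree + 1) colors: when coloring a vertex, at most max_degree neighbors are already colored.
Upper bound = 2 + 1 = 3

3


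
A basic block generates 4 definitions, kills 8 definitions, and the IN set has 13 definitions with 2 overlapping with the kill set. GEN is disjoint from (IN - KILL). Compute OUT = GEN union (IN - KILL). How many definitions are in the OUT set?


IN - KILL: 13 - 2 = 11 surviving definitions
OUT = GEN + surviving = 4 + 11 = 15

15


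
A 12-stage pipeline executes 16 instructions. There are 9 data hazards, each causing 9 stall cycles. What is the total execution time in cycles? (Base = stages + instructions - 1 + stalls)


Base cycles = 12 + 16 - 1 = 27
Total stalls = 9 * 9 = 81
Total = 27 + 81 = 108

108


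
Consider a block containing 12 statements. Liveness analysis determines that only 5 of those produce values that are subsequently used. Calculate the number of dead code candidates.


Dead code = total statements - live definitions
= 12 - 5 = 7

7


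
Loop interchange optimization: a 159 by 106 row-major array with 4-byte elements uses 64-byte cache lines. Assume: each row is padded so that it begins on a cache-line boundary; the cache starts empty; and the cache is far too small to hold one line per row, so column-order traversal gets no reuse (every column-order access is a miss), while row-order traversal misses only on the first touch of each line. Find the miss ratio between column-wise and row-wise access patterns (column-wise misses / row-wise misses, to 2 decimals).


Each row occupies 106 * 4 = 424 bytes and starts on a line boundary, so it spans ceil(424 / 64) = 7 cache lines.
Row-major traversal misses (one per line touched): 159 * ceil(106 * 4 / 64) = 1113
Column-major traversal misses (no reuse, every access misses): 159 * 106 = 16854
Ratio = 16854 / 1113 = 15.14

15.14


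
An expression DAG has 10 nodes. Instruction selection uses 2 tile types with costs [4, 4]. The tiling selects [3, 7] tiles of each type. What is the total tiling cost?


Total cost = sum(count_i * cost_i)
= 3*4 + 7*4
= 40

40


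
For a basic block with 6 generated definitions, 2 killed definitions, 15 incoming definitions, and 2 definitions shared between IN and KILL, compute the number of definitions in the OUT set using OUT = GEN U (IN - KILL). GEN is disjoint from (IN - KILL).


IN - KILL: 15 - 2 = 13 surviving definitions
OUT = GEN + surviving = 6 + 13 = 19

19


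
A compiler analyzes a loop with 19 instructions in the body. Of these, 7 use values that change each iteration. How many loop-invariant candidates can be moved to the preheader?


Invariant candidates = total - loop-dependent
= 19 - 7 = 12

12


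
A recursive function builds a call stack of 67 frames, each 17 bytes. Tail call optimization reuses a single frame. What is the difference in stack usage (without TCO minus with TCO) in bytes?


Without TCO: 67 * 17 = 1139 bytes
With TCO: reuse 1 frame = 17 bytes
Savings = 1139 - 17 = 1122

1122


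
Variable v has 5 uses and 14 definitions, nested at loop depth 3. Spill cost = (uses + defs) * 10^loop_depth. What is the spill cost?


uses + defs = 5 + 14 = 19
10^3 = 1000
Spill cost = 19 * 1000 = 19000

19000


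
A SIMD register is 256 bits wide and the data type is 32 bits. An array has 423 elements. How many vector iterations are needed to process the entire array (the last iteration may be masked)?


Width = 256 / 32 = 8 elements per vector op
Iterations = ceil(423 / 8) = 53

53


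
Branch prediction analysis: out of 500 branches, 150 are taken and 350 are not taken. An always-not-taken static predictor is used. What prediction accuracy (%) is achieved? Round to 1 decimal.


Predictor: always-not-taken
Correct predictions = 350
Accuracy = 350 / 500 * 100 = 70.0%

70.0


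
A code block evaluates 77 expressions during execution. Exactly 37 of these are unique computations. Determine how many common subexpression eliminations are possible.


CSE count = total expressions - unique expressions
= 77 - 37 = 40

40


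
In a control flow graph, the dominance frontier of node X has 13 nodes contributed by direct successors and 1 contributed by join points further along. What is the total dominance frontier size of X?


DF(X) = direct successor contributions + join point contributions
= 13 + 1 = 14

14


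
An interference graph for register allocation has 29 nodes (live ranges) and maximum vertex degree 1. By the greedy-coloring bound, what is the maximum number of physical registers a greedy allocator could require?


Greedy coloring never needs more than (max_degree + 1) colors: when coloring a vertex, at most max_degree neighbors are already colored.
Upper bound = 1 + 1 = 2

2


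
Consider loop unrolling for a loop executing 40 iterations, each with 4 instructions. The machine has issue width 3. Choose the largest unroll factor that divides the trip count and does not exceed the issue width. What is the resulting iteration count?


Largest divisor of 40 <= 3 is 2
New iterations = 40 / 2 = 20

20


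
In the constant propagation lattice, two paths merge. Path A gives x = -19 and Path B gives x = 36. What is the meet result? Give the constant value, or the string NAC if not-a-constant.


Meet operation: if both paths give the same constant, result is that constant; if they differ, result is NAC (not-a-constant).
Path A: -19, Path B: 36 -> differ
Result: not-a-constant -> NAC

NAC


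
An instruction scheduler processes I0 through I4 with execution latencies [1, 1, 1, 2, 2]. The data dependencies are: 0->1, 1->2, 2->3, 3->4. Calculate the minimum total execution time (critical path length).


Compute longest path through dependency graph: dist(Ik) = max over predecessors of dist + latency(Ik).
dist(I0) = latency 1 = 1
dist(I1) = dist(I0) + 1 = 1 + 1 = 2
dist(I2) = dist(I1) + 1 = 2 + 1 = 3
dist(I3) = dist(I2) + 2 = 3 + 2 = 5
dist(I4) = dist(I3) + 2 = 5 + 2 = 7
Critical path = max dist = 7

7


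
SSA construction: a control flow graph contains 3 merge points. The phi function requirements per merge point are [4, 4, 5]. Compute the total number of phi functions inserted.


Total phi functions = sum of phi functions at each join node
= 4 + 4 + 5 = 13

13


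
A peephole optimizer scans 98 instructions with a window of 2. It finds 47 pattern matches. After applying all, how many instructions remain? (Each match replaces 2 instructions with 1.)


Each match removes 1 instructions.
Total removed = 47 * 1 = 47
Remaining = 98 - 47 = 51

51


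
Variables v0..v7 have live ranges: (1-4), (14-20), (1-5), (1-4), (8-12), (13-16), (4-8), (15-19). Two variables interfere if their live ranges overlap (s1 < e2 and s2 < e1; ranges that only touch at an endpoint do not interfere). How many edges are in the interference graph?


Check all pairs for overlapping intervals.
Two intervals (s1,e1) and (s2,e2) overlap if s1 < e2 and s2 < e1.
v0 (1-4) vs v1..v7: overlaps v2, v3 -> 2
v1 (14-20) vs v2..v7: overlaps v5, v7 -> 2
v2 (1-5) vs v3..v7: overlaps v3, v6 -> 2
v3 (1-4) vs v4..v7: overlaps none -> 0
v4 (8-12) vs v5..v7: overlaps none -> 0
v5 (13-16) vs v6..v7: overlaps v7 -> 1
v6 (4-8) vs v7: overlaps none -> 0
Total overlapping pairs = 2 + 2 + 2 + 0 + 0 + 1 + 0 = 7

7


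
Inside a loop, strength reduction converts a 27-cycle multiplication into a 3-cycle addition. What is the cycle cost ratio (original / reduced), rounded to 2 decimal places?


Ratio = mult_cost / add_cost = 27 / 3 = 9.0

9.0


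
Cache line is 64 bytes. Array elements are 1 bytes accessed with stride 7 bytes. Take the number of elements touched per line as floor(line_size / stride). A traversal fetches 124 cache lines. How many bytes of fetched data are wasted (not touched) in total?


Elements per line = floor(64 / 7) = 9
Bytes used per line = 9 * 1 = 9
Wasted per line = 64 - 9 = 55
Total wasted = 55 * 124 = 6820

6820


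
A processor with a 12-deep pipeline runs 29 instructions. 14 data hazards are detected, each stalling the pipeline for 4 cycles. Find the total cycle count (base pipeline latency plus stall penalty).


Base cycles = 12 + 29 - 1 = 40
Total stalls = 14 * 4 = 56
Total = 40 + 56 = 96

96


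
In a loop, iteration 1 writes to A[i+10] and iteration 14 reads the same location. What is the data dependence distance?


Distance = read iteration - write iteration
= 14 - 1 = 13

13


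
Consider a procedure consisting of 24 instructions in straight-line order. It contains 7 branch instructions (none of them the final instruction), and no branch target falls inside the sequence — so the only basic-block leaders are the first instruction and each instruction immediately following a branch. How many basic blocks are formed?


With no in-sequence branch targets, the leaders are the first instruction plus the instruction after each branch.
Number of basic blocks = branches + 1
= 7 + 1 = 8

8


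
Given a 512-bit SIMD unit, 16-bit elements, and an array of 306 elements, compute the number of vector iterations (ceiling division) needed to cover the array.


Width = 512 / 16 = 32 elements per vector op
Iterations = ceil(306 / 32) = 10

10


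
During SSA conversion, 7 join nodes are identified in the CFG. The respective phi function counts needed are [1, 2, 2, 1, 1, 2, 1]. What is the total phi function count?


Total phi functions = sum of phi functions at each join node
= 1 + 2 + 2 + 1 + 1 + 2 + 1 = 10

10


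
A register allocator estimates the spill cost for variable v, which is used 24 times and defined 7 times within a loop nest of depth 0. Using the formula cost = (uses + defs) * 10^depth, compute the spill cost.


uses + defs = 24 + 7 = 31
10^0 = 1
Spill cost = 31 * 1 = 31

31


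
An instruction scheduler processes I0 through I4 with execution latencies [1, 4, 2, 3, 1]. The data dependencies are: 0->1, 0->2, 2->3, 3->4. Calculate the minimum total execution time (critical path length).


Compute longest path through dependency graph: dist(Ik) = max over predecessors of dist + latency(Ik).
dist(I0) = latency 1 = 1
dist(I1) = dist(I0) + 4 = 1 + 4 = 5
dist(I2) = dist(I0) + 2 = 1 + 2 = 3
dist(I3) = dist(I2) + 3 = 3 + 3 = 6
dist(I4) = dist(I3) + 1 = 6 + 1 = 7
Critical path = max dist = 7

7


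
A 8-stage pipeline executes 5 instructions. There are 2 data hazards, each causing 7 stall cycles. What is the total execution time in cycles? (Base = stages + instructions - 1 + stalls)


Base cycles = 8 + 5 - 1 = 12
Total stalls = 2 * 7 = 14
Total = 12 + 14 = 26

26


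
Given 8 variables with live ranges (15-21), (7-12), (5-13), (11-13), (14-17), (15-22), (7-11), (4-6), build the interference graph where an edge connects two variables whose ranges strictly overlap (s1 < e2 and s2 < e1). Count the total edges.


Check all pairs for overlapping intervals.
Two intervals (s1,e1) and (s2,e2) overlap if s1 < e2 and s2 < e1.
v0 (15-21) vs v1..v7: overlaps v4, v5 -> 2
v1 (7-12) vs v2..v7: overlaps v2, v3, v6 -> 3
v2 (5-13) vs v3..v7: overlaps v3, v6, v7 -> 3
v3 (11-13) vs v4..v7: overlaps none -> 0
v4 (14-17) vs v5..v7: overlaps v5 -> 1
v5 (15-22) vs v6..v7: overlaps none -> 0
v6 (7-11) vs v7: overlaps none -> 0
Total overlapping pairs = 2 + 3 + 3 + 0 + 1 + 0 + 0 = 9

9


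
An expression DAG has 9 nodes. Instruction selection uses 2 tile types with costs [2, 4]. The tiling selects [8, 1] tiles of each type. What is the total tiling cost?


Total cost = sum(count_i * cost_i)
= 8*2 + 1*4
= 20

20


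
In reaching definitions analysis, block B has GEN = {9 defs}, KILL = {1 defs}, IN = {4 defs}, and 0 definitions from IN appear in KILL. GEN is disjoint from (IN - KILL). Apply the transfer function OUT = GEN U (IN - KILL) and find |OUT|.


IN - KILL: 4 - 0 = 4 surviving definitions
OUT = GEN + surviving = 9 + 4 = 13

13


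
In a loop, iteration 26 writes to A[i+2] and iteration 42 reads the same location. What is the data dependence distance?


Distance = read iteration - write iteration
= 42 - 26 = 16

16


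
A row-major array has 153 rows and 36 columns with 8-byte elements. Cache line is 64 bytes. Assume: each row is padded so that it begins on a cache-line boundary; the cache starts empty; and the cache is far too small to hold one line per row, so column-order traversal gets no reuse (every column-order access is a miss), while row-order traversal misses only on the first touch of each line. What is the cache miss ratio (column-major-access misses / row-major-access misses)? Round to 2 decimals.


Each row occupies 36 * 8 = 288 bytes and starts on a line boundary, so it spans ceil(288 / 64) = 5 cache lines.
Row-major traversal misses (one per line touched): 153 * ceil(36 * 8 / 64) = 765
Column-major traversal misses (no reuse, every access misses): 153 * 36 = 5508
Ratio = 5508 / 765 = 7.2

7.2


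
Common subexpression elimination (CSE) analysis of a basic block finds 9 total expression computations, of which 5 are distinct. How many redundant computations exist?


CSE count = total expressions - unique expressions
= 9 - 5 = 4

4


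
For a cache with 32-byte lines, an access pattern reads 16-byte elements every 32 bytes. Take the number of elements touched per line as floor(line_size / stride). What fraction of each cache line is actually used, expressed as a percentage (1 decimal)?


Elements per cache line = floor(32 / 32) = 1
Bytes used = 1 * 16 = 16
Utilization = 16 / 32 * 100 = 50.0%

50.0


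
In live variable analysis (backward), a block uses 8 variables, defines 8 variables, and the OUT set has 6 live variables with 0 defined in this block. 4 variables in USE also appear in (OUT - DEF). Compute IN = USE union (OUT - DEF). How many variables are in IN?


OUT - DEF: 6 - 0 = 6
|IN| = |USE| + |OUT - DEF| - |USE ∩ (OUT - DEF)| = 8 + 6 - 4 = 10

10


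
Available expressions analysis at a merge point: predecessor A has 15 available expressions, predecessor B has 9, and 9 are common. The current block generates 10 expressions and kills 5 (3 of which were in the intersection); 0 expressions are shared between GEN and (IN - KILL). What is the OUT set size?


IN = intersection of predecessors = 9
IN - KILL = 9 - 3 = 6
|OUT| = |GEN| + |IN - KILL| - |GEN ∩ (IN - KILL)| = 10 + 6 - 0 = 16

16


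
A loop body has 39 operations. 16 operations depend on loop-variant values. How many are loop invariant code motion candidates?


Invariant candidates = total - loop-dependent
= 39 - 16 = 23

23


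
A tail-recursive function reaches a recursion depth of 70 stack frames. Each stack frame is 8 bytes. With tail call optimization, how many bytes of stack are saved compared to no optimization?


Without TCO: 70 * 8 = 560 bytes
With TCO: reuse 1 frame = 8 bytes
Savings = 560 - 8 = 552

552


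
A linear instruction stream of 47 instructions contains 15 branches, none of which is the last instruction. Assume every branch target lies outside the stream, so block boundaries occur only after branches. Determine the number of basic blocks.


With no in-sequence branch targets, the leaders are the first instruction plus the instruction after each branch.
Number of basic blocks = branches + 1
= 15 + 1 = 16

16
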